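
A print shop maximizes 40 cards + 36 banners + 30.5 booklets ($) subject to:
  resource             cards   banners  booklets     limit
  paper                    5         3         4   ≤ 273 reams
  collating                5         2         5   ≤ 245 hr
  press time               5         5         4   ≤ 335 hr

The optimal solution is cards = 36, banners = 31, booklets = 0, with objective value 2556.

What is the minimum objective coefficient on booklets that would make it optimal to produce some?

Binding: paper and press time. Non-binding: collating (3 unused).
By complementary slackness, y = 0 for the non-binding constraint.
From A_Bᵀ y = c: 5·y_paper + 5·y_press time = 40; 3·y_paper + 5·y_press time = 36.
Solving: y_paper = 2, y_press time = 6.
booklets enters the basis when its profit ≥ yᵀa₃ = 2·4 + 6·4 = 32.

32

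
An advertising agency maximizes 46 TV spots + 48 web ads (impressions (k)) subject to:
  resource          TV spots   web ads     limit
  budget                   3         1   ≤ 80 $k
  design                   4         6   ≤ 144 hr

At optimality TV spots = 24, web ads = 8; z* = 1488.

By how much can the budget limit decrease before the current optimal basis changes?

56

Binding constraints: budget, design. The basis is B = [[3,1],[4,6]] with det 14.
Per unit decrease in budget, x* moves by d = (-0.4286, 0.2857).
The basis stays optimal until TV spots reaches 0; allowable decrease = 56 $k.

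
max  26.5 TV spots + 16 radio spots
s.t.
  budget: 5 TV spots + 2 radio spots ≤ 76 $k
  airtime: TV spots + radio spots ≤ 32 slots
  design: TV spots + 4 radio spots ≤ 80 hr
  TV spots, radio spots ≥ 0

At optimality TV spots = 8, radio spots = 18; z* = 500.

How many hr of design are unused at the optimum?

0

design used = 1·8 + 4·18 = 80; slack = 80 − 80 = 0.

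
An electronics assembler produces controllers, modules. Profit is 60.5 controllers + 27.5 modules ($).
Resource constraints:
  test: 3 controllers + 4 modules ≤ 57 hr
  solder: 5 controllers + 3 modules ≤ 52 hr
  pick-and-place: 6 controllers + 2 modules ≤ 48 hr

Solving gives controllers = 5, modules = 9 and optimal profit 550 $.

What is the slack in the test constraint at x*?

test used = 3·5 + 4·9 = 51; slack = 57 − 51 = 6.

6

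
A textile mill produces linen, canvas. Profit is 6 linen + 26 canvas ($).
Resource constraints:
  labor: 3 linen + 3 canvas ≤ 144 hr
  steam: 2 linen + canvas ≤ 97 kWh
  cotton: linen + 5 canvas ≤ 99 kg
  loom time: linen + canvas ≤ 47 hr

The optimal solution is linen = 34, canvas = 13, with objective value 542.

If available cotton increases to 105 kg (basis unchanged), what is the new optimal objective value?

Check each constraint at x*: labor 141/144 (slack 3); steam 81/97 (slack 16); cotton 99/99 (tight); loom time 47/47 (tight).
By complementary slackness, y = 0 for the non-binding constraints.
Dual feasibility on the basic columns requires 1·y_cotton + 1·y_loom time = 6, 5·y_cotton + 1·y_loom time = 26.
This yields shadow prices y_cotton = 5, y_loom time = 1.
Δz = y_cotton·Δb = 5 × (6) = 30, so new z* = 542 + 30 = 572.

572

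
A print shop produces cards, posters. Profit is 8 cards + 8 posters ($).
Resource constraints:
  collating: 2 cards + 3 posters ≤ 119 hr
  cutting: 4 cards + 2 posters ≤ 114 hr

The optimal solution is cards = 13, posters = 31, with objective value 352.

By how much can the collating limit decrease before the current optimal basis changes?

Binding constraints: collating, cutting. The basis is B = [[2,3],[4,2]] with det -8.
Per unit decrease in collating, x* moves by d = (0.25, -0.5).
The basis stays optimal until posters reaches 0; allowable decrease = 62 hr.

62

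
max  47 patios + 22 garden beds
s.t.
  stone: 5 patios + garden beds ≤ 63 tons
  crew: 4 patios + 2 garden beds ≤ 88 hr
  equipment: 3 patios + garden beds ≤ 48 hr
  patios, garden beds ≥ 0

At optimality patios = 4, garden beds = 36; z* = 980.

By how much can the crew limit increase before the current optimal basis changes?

8

Binding constraints: crew, equipment. The basis is B = [[4,2],[3,1]] with det -2.
Per unit increase in crew, x* moves by d = (-0.5, 1.5).
The basis stays optimal until patios reaches 0; allowable increase = 8 hr.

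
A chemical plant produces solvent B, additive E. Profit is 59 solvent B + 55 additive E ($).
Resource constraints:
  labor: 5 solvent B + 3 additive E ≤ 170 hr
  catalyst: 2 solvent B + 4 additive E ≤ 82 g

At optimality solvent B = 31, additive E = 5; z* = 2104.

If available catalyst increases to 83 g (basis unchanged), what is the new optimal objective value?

Check each constraint at x*: labor 170/170 (tight); catalyst 82/82 (tight).
The binding rows give the dual system: 5·y_labor + 2·y_catalyst = 59 and 3·y_labor + 4·y_catalyst = 55.
→ y_labor = 9 and y_catalyst = 7.
Δz = y_catalyst·Δb = 7 × (1) = 7, so new z* = 2104 + 7 = 2111.

2111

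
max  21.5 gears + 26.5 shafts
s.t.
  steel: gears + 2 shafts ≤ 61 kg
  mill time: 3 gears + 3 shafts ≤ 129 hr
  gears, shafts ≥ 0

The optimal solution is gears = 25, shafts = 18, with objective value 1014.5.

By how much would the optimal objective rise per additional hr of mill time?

5.5

Both steel and mill time are binding at x*.
The binding rows give the dual system: 1·y_steel + 3·y_mill time = 21.5 and 2·y_steel + 3·y_mill time = 26.5.
This yields shadow prices y_steel = 5, y_mill time = 5.5.
Shadow price of mill time = 5.5.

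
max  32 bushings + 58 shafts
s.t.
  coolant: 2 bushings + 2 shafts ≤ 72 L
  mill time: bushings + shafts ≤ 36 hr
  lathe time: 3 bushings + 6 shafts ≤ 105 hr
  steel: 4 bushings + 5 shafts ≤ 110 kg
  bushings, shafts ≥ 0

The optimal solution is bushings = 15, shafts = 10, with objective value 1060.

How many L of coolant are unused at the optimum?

22

coolant used = 2·15 + 2·10 = 50; slack = 72 − 50 = 22.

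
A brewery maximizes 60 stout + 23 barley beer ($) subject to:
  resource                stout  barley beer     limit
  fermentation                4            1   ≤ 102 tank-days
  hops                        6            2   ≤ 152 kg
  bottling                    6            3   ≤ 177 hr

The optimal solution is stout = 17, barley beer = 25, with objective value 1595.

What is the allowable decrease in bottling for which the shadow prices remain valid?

25

Binding constraints: hops, bottling. The basis is B = [[6,2],[6,3]] with det 6.
Per unit decrease in bottling, x* moves by d = (0.3333, -1).
The basis stays optimal until barley beer reaches 0; allowable decrease = 25 hr.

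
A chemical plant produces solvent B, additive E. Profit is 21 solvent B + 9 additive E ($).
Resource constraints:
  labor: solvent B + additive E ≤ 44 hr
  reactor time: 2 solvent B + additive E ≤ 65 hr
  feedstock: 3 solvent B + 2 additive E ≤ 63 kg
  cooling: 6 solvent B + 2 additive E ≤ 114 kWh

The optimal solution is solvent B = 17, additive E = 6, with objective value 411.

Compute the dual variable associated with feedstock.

At the optimum: labor uses 23 of 44 (slack = 21); reactor time uses 40 of 65 (slack = 25); feedstock uses 63 of 63 (binding); cooling uses 114 of 114 (binding).
By complementary slackness, y = 0 for the non-binding constraints.
From A_Bᵀ y = c: 3·y_feedstock + 6·y_cooling = 21; 2·y_feedstock + 2·y_cooling = 9.
→ y_feedstock = 2 and y_cooling = 2.5.
Shadow price of feedstock = 2.

2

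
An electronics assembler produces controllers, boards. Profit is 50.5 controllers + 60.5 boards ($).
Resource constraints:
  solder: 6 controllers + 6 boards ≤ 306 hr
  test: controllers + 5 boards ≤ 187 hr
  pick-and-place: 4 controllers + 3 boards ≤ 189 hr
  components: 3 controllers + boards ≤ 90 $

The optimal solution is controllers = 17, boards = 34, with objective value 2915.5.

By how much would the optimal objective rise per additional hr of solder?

Check each constraint at x*: solder 306/306 (tight); test 187/187 (tight); pick-and-place 170/189 (slack 19); components 85/90 (slack 5).
By complementary slackness, y = 0 for the non-binding constraints.
The binding rows give the dual system: 6·y_solder + 1·y_test = 50.5 and 6·y_solder + 5·y_test = 60.5.
→ y_solder = 8 and y_test = 2.5.
Shadow price of solder = 8.

8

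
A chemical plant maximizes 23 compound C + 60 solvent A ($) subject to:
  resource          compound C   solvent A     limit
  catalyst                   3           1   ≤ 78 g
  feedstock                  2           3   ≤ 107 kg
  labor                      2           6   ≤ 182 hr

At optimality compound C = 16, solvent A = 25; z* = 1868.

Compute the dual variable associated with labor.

8.5

Check each constraint at x*: catalyst 73/78 (slack 5); feedstock 107/107 (tight); labor 182/182 (tight).
Slack constraints have shadow price 0 (complementary slackness).
The binding rows give the dual system: 2·y_feedstock + 2·y_labor = 23 and 3·y_feedstock + 6·y_labor = 60.
→ y_feedstock = 3 and y_labor = 8.5.
Shadow price of labor = 8.5.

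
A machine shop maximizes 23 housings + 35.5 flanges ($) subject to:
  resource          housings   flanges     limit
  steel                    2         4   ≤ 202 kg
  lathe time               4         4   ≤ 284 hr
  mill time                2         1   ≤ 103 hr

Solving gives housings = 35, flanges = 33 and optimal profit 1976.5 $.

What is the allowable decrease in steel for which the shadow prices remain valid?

Binding constraints: steel, mill time. The basis is B = [[2,4],[2,1]] with det -6.
Per unit decrease in steel, x* moves by d = (0.1667, -0.3333).
The basis stays optimal until flanges reaches 0; allowable decrease = 99 kg.

99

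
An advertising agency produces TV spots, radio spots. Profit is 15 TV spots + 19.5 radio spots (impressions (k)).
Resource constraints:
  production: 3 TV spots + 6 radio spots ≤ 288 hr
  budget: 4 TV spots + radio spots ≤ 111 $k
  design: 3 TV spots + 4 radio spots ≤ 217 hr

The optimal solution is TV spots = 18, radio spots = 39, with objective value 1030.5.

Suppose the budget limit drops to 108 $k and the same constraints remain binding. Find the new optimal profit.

1026

Check each constraint at x*: production 288/288 (tight); budget 111/111 (tight); design 210/217 (slack 7).
Since design is not tight, its dual is 0.
From A_Bᵀ y = c: 3·y_production + 4·y_budget = 15; 6·y_production + 1·y_budget = 19.5.
→ y_production = 3 and y_budget = 1.5.
Δz = y_budget·Δb = 1.5 × (-3) = -4.5, so new z* = 1030.5 − 4.5 = 1026.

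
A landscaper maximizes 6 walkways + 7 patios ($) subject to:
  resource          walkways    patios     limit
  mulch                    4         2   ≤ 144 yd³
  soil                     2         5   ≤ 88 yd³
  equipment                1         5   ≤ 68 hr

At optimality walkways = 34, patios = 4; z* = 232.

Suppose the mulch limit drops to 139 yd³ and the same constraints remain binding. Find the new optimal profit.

Check each constraint at x*: mulch 144/144 (tight); soil 88/88 (tight); equipment 54/68 (slack 14).
Slack constraints have shadow price 0 (complementary slackness).
From A_Bᵀ y = c: 4·y_mulch + 2·y_soil = 6; 2·y_mulch + 5·y_soil = 7.
→ y_mulch = 1 and y_soil = 1.
Δz = y_mulch·Δb = 1 × (-5) = -5, so new z* = 232 − 5 = 227.

227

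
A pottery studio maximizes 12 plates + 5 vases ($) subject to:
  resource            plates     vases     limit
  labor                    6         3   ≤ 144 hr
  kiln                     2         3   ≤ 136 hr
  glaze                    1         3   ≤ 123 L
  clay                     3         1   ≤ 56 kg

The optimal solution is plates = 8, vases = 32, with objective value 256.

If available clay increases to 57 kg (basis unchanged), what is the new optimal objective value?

258

At the optimum: labor uses 144 of 144 (binding); kiln uses 112 of 136 (slack = 24); glaze uses 104 of 123 (slack = 19); clay uses 56 of 56 (binding).
Since kiln, glaze are not tight, their duals are 0.
Dual feasibility on the basic columns requires 6·y_labor + 3·y_clay = 12, 3·y_labor + 1·y_clay = 5.
→ y_labor = 1 and y_clay = 2.
Δz = y_clay·Δb = 2 × (1) = 2, so new z* = 256 + 2 = 258.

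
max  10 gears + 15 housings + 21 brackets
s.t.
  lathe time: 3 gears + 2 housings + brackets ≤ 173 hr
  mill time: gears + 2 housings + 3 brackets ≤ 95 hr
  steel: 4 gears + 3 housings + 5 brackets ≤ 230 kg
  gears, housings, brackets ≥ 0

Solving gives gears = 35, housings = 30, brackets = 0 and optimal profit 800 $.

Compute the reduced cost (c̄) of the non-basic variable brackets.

-2

Check each constraint at x*: lathe time 165/173 (slack 8); mill time 95/95 (tight); steel 230/230 (tight).
Since lathe time is not tight, its dual is 0.
Dual feasibility on the basic columns requires 1·y_mill time + 4·y_steel = 10, 2·y_mill time + 3·y_steel = 15.
This yields shadow prices y_mill time = 6, y_steel = 1.
Reduced cost of brackets: c₃ − yᵀa₃ = 21 − (6·3 + 1·5) = 21 − 23 = -2.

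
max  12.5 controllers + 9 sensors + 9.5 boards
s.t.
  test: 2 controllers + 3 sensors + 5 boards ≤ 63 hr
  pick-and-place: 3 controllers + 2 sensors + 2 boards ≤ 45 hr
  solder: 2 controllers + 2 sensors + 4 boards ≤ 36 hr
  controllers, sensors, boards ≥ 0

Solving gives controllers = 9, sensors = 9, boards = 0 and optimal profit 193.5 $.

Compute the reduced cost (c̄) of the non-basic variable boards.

At the optimum: test uses 45 of 63 (slack = 18); pick-and-place uses 45 of 45 (binding); solder uses 36 of 36 (binding).
Slack constraints have shadow price 0 (complementary slackness).
The binding rows give the dual system: 3·y_pick-and-place + 2·y_solder = 12.5 and 2·y_pick-and-place + 2·y_solder = 9.
This yields shadow prices y_pick-and-place = 3.5, y_solder = 1.
Reduced cost of boards: c₃ − yᵀa₃ = 9.5 − (3.5·2 + 1·4) = 9.5 − 11 = -1.5.

-1.5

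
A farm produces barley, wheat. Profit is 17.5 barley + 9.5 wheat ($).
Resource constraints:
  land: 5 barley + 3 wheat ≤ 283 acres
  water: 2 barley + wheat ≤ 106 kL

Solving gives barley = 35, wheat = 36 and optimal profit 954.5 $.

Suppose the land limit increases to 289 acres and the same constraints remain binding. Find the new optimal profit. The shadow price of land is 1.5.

963.5

Δb = 6, so new z* = 954.5 + (1.5)·(6) = 954.5 + 9 = 963.5.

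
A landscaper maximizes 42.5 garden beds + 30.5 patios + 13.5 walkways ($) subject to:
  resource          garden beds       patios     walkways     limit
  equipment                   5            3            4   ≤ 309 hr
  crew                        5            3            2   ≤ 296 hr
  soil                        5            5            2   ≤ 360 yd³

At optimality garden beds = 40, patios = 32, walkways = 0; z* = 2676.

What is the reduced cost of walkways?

Check each constraint at x*: equipment 296/309 (slack 13); crew 296/296 (tight); soil 360/360 (tight).
By complementary slackness, y = 0 for the non-binding constraint.
Dual feasibility on the basic columns requires 5·y_crew + 5·y_soil = 42.5, 3·y_crew + 5·y_soil = 30.5.
This yields shadow prices y_crew = 6, y_soil = 2.5.
Reduced cost of walkways: c₃ − yᵀa₃ = 13.5 − (6·2 + 2.5·2) = 13.5 − 17 = -3.5.

-3.5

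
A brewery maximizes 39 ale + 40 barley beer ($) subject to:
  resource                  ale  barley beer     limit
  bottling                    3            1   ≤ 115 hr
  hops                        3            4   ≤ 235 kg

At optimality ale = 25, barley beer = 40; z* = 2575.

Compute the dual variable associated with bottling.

Check each constraint at x*: bottling 115/115 (tight); hops 235/235 (tight).
The binding rows give the dual system: 3·y_bottling + 3·y_hops = 39 and 1·y_bottling + 4·y_hops = 40.
This yields shadow prices y_bottling = 4, y_hops = 9.
Shadow price of bottling = 4.

4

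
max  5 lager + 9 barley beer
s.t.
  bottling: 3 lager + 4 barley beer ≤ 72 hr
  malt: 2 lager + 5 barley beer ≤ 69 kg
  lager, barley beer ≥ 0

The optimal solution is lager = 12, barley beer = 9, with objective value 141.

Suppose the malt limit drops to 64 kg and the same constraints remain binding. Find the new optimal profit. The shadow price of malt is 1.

Δb = -5, so new z* = 141 + (1)·(-5) = 141 − 5 = 136.

136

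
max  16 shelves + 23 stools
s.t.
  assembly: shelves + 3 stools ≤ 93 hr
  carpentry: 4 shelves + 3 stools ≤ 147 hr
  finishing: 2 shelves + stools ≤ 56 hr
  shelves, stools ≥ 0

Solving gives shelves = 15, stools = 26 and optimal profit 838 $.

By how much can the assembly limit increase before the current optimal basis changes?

22.5

Binding constraints: assembly, finishing. The basis is B = [[1,3],[2,1]] with det -5.
Per unit increase in assembly, x* moves by d = (-0.2, 0.4).
The basis stays optimal until carpentry becomes binding; allowable increase = 22.5 hr.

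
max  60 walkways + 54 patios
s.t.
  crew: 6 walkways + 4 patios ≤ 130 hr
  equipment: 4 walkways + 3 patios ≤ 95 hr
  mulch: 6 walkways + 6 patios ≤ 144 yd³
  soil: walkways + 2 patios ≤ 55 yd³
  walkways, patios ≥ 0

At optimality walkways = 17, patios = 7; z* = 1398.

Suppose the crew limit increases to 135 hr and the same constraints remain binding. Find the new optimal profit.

At the optimum: crew uses 130 of 130 (binding); equipment uses 89 of 95 (slack = 6); mulch uses 144 of 144 (binding); soil uses 31 of 55 (slack = 24).
Slack constraints have shadow price 0 (complementary slackness).
From A_Bᵀ y = c: 6·y_crew + 6·y_mulch = 60; 4·y_crew + 6·y_mulch = 54.
Solving: y_crew = 3, y_mulch = 7.
Δz = y_crew·Δb = 3 × (5) = 15, so new z* = 1398 + 15 = 1413.

1413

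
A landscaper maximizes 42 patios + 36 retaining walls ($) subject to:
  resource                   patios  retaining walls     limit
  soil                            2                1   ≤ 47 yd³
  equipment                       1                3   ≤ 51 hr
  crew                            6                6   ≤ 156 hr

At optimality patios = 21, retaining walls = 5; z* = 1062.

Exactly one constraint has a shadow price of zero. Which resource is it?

equipment

soil: 47/47 (binding)
equipment: 36/51 (slack 15)
crew: 156/156 (binding)
By complementary slackness, a constraint with positive slack has shadow price 0 → equipment.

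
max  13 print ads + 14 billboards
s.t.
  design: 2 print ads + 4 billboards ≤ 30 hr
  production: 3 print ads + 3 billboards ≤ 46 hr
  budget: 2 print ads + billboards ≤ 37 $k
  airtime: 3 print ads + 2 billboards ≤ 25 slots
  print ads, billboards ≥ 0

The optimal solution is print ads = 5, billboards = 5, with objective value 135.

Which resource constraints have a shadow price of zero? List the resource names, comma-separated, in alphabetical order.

design: 30/30 (binding)
production: 30/46 (slack 16)
budget: 15/37 (slack 22)
airtime: 25/25 (binding)
By complementary slackness, a constraint with positive slack has shadow price 0 → budget, production.

budget, production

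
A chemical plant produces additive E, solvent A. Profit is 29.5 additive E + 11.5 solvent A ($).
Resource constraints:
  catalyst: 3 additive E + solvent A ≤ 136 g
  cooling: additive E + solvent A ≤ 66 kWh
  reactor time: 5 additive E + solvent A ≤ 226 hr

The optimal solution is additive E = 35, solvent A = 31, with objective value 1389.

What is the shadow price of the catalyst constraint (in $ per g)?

9

At the optimum: catalyst uses 136 of 136 (binding); cooling uses 66 of 66 (binding); reactor time uses 206 of 226 (slack = 20).
Slack constraints have shadow price 0 (complementary slackness).
Dual feasibility on the basic columns requires 3·y_catalyst + 1·y_cooling = 29.5, 1·y_catalyst + 1·y_cooling = 11.5.
→ y_catalyst = 9 and y_cooling = 2.5.
Shadow price of catalyst = 9.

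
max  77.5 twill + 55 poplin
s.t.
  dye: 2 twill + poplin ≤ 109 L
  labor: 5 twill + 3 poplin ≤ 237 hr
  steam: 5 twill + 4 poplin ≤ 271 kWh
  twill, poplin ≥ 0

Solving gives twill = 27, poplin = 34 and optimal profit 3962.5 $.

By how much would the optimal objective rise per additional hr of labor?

At the optimum: dye uses 88 of 109 (slack = 21); labor uses 237 of 237 (binding); steam uses 271 of 271 (binding).
Since dye is not tight, its dual is 0.
Dual feasibility on the basic columns requires 5·y_labor + 5·y_steam = 77.5, 3·y_labor + 4·y_steam = 55.
This yields shadow prices y_labor = 7, y_steam = 8.5.
Shadow price of labor = 7.

7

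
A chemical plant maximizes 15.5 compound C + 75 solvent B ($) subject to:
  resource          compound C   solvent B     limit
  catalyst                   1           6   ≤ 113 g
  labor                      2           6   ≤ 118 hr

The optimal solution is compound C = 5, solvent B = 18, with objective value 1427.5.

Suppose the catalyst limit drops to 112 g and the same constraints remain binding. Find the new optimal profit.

Both catalyst and labor are binding at x*.
Dual feasibility on the basic columns requires 1·y_catalyst + 2·y_labor = 15.5, 6·y_catalyst + 6·y_labor = 75.
Solving: y_catalyst = 9.5, y_labor = 3.
Δz = y_catalyst·Δb = 9.5 × (-1) = -9.5, so new z* = 1427.5 − 9.5 = 1418.

1418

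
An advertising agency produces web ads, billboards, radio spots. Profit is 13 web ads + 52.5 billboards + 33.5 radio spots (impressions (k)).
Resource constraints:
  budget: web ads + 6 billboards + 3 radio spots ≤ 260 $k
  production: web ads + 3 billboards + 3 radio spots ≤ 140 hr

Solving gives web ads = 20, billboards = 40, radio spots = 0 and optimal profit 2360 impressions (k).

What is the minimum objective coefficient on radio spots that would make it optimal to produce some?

At the optimum: budget uses 260 of 260 (binding); production uses 140 of 140 (binding).
Dual feasibility on the basic columns requires 1·y_budget + 1·y_production = 13, 6·y_budget + 3·y_production = 52.5.
→ y_budget = 4.5 and y_production = 8.5.
radio spots enters the basis when its profit ≥ yᵀa₃ = 4.5·3 + 8.5·3 = 39.

39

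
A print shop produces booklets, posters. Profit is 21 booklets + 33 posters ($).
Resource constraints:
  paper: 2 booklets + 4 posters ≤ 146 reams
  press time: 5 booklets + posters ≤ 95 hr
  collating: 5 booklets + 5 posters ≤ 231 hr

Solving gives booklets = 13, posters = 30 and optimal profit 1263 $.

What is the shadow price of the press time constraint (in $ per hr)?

At the optimum: paper uses 146 of 146 (binding); press time uses 95 of 95 (binding); collating uses 215 of 231 (slack = 16).
Slack constraints have shadow price 0 (complementary slackness).
Dual feasibility on the basic columns requires 2·y_paper + 5·y_press time = 21, 4·y_paper + 1·y_press time = 33.
This yields shadow prices y_paper = 8, y_press time = 1.
Shadow price of press time = 1.

1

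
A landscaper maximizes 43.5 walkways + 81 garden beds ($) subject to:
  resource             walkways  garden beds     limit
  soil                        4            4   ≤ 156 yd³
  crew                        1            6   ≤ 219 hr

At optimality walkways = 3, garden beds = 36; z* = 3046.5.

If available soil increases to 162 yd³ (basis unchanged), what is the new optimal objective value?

3100.5

At the optimum: soil uses 156 of 156 (binding); crew uses 219 of 219 (binding).
The binding rows give the dual system: 4·y_soil + 1·y_crew = 43.5 and 4·y_soil + 6·y_crew = 81.
Solving: y_soil = 9, y_crew = 7.5.
Δz = y_soil·Δb = 9 × (6) = 54, so new z* = 3046.5 + 54 = 3100.5.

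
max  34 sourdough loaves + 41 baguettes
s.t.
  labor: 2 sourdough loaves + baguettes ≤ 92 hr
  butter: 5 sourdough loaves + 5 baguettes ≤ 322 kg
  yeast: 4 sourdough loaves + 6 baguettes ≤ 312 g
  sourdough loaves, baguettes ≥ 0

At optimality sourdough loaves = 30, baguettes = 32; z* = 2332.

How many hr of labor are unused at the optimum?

labor used = 2·30 + 1·32 = 92; slack = 92 − 92 = 0.

0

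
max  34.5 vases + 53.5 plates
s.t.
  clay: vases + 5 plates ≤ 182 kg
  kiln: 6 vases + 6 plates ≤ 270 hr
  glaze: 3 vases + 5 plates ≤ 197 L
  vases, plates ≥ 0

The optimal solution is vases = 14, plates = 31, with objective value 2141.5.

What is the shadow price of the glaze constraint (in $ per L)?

9.5

At the optimum: clay uses 169 of 182 (slack = 13); kiln uses 270 of 270 (binding); glaze uses 197 of 197 (binding).
Since clay is not tight, its dual is 0.
The binding rows give the dual system: 6·y_kiln + 3·y_glaze = 34.5 and 6·y_kiln + 5·y_glaze = 53.5.
This yields shadow prices y_kiln = 1, y_glaze = 9.5.
Shadow price of glaze = 9.5.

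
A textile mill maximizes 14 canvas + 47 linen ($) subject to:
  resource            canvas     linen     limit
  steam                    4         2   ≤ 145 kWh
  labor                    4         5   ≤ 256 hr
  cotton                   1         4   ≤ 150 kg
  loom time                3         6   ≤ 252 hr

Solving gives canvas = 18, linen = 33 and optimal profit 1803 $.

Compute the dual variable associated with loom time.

At the optimum: steam uses 138 of 145 (slack = 7); labor uses 237 of 256 (slack = 19); cotton uses 150 of 150 (binding); loom time uses 252 of 252 (binding).
By complementary slackness, y = 0 for the non-binding constraints.
From A_Bᵀ y = c: 1·y_cotton + 3·y_loom time = 14; 4·y_cotton + 6·y_loom time = 47.
Solving: y_cotton = 9.5, y_loom time = 1.5.
Shadow price of loom time = 1.5.

1.5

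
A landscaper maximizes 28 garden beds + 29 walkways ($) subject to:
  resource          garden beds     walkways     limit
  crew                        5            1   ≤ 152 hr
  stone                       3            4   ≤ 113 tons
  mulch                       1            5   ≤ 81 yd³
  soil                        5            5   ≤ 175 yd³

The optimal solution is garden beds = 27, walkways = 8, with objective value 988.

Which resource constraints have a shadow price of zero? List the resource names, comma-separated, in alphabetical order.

crew: 143/152 (slack 9)
stone: 113/113 (binding)
mulch: 67/81 (slack 14)
soil: 175/175 (binding)
By complementary slackness, a constraint with positive slack has shadow price 0 → crew, mulch.

crew, mulch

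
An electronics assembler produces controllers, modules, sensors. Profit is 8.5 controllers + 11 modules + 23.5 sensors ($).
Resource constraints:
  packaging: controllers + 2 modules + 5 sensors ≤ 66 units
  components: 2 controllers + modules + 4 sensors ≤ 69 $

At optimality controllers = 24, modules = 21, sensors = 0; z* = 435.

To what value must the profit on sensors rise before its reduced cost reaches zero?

At the optimum: packaging uses 66 of 66 (binding); components uses 69 of 69 (binding).
Dual feasibility on the basic columns requires 1·y_packaging + 2·y_components = 8.5, 2·y_packaging + 1·y_components = 11.
Solving: y_packaging = 4.5, y_components = 2.
sensors enters the basis when its profit ≥ yᵀa₃ = 4.5·5 + 2·4 = 30.5.

30.5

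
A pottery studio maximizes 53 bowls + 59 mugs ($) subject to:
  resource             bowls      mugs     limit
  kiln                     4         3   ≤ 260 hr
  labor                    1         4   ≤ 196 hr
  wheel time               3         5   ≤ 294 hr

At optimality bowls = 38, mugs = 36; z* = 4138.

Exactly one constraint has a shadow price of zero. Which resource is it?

kiln: 260/260 (binding)
labor: 182/196 (slack 14)
wheel time: 294/294 (binding)
By complementary slackness, a constraint with positive slack has shadow price 0 → labor.

labor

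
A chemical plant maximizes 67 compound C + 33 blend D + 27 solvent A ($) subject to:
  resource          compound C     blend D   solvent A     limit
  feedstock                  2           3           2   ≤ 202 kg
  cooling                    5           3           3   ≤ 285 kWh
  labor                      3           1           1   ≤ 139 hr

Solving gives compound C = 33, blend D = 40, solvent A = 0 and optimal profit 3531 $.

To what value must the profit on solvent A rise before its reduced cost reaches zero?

At the optimum: feedstock uses 186 of 202 (slack = 16); cooling uses 285 of 285 (binding); labor uses 139 of 139 (binding).
Slack constraints have shadow price 0 (complementary slackness).
Dual feasibility on the basic columns requires 5·y_cooling + 3·y_labor = 67, 3·y_cooling + 1·y_labor = 33.
This yields shadow prices y_cooling = 8, y_labor = 9.
solvent A enters the basis when its profit ≥ yᵀa₃ = 8·3 + 9·1 = 33.

33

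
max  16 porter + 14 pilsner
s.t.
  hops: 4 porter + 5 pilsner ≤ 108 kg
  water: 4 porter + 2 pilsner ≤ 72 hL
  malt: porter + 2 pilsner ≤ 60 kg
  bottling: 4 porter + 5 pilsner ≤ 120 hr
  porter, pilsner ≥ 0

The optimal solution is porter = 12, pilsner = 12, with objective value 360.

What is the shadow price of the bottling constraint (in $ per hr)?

At the optimum: hops uses 108 of 108 (binding); water uses 72 of 72 (binding); malt uses 36 of 60 (slack = 24); bottling uses 108 of 120 (slack = 12).
Slack constraints have shadow price 0 (complementary slackness).
From A_Bᵀ y = c: 4·y_hops + 4·y_water = 16; 5·y_hops + 2·y_water = 14.
→ y_hops = 2 and y_water = 2.
Shadow price of bottling = 0.

0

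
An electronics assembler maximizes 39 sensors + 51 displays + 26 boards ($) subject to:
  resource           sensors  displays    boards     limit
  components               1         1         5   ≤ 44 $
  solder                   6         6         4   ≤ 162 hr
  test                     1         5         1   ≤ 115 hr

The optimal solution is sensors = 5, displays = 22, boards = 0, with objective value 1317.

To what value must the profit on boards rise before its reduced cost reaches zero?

27

At the optimum: components uses 27 of 44 (slack = 17); solder uses 162 of 162 (binding); test uses 115 of 115 (binding).
Since components is not tight, its dual is 0.
From A_Bᵀ y = c: 6·y_solder + 1·y_test = 39; 6·y_solder + 5·y_test = 51.
→ y_solder = 6 and y_test = 3.
boards enters the basis when its profit ≥ yᵀa₃ = 6·4 + 3·1 = 27.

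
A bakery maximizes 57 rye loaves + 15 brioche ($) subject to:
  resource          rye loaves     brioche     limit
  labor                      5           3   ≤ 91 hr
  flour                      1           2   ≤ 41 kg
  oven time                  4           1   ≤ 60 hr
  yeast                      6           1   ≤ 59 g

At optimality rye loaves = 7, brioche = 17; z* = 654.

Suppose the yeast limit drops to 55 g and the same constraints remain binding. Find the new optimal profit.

618

At the optimum: labor uses 86 of 91 (slack = 5); flour uses 41 of 41 (binding); oven time uses 45 of 60 (slack = 15); yeast uses 59 of 59 (binding).
Slack constraints have shadow price 0 (complementary slackness).
The binding rows give the dual system: 1·y_flour + 6·y_yeast = 57 and 2·y_flour + 1·y_yeast = 15.
Solving: y_flour = 3, y_yeast = 9.
Δz = y_yeast·Δb = 9 × (-4) = -36, so new z* = 654 − 36 = 618.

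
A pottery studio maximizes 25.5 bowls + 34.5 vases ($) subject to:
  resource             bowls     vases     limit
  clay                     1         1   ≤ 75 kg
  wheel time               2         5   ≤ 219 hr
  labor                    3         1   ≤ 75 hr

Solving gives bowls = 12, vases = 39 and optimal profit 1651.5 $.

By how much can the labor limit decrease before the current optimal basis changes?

Binding constraints: wheel time, labor. The basis is B = [[2,5],[3,1]] with det -13.
Per unit decrease in labor, x* moves by d = (-0.3846, 0.1538).
The basis stays optimal until bowls reaches 0; allowable decrease = 31.2 hr.

31.2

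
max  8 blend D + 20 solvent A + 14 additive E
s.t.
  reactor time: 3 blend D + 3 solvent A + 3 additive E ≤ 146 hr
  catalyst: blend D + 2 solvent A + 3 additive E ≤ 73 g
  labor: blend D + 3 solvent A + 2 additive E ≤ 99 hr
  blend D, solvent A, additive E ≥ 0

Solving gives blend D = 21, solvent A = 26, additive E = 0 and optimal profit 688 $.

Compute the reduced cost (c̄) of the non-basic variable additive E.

At the optimum: reactor time uses 141 of 146 (slack = 5); catalyst uses 73 of 73 (binding); labor uses 99 of 99 (binding).
By complementary slackness, y = 0 for the non-binding constraint.
The binding rows give the dual system: 1·y_catalyst + 1·y_labor = 8 and 2·y_catalyst + 3·y_labor = 20.
Solving: y_catalyst = 4, y_labor = 4.
Reduced cost of additive E: c₃ − yᵀa₃ = 14 − (4·3 + 4·2) = 14 − 20 = -6.

-6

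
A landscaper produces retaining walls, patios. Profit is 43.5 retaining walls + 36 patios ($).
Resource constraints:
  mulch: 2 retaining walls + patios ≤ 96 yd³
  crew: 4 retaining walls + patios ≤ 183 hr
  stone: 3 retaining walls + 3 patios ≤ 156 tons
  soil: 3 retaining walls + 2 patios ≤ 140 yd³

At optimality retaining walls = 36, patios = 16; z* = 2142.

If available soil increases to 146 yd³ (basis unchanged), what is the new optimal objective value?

Binding: stone and soil. Non-binding: mulch (8 unused), crew (23 unused).
Slack constraints have shadow price 0 (complementary slackness).
The binding rows give the dual system: 3·y_stone + 3·y_soil = 43.5 and 3·y_stone + 2·y_soil = 36.
→ y_stone = 7 and y_soil = 7.5.
Δz = y_soil·Δb = 7.5 × (6) = 45, so new z* = 2142 + 45 = 2187.

2187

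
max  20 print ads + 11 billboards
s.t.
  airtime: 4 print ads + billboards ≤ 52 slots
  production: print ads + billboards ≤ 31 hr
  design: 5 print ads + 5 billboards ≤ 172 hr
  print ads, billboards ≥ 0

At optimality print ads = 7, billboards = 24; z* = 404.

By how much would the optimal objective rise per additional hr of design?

At the optimum: airtime uses 52 of 52 (binding); production uses 31 of 31 (binding); design uses 155 of 172 (slack = 17).
Slack constraints have shadow price 0 (complementary slackness).
Dual feasibility on the basic columns requires 4·y_airtime + 1·y_production = 20, 1·y_airtime + 1·y_production = 11.
Solving: y_airtime = 3, y_production = 8.
Shadow price of design = 0.

0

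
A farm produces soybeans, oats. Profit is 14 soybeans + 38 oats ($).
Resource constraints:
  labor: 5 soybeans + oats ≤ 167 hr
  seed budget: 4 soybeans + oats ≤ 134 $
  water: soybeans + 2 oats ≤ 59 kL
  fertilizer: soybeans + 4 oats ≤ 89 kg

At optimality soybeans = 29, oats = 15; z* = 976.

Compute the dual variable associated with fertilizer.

Check each constraint at x*: labor 160/167 (slack 7); seed budget 131/134 (slack 3); water 59/59 (tight); fertilizer 89/89 (tight).
By complementary slackness, y = 0 for the non-binding constraints.
The binding rows give the dual system: 1·y_water + 1·y_fertilizer = 14 and 2·y_water + 4·y_fertilizer = 38.
Solving: y_water = 9, y_fertilizer = 5.
Shadow price of fertilizer = 5.

5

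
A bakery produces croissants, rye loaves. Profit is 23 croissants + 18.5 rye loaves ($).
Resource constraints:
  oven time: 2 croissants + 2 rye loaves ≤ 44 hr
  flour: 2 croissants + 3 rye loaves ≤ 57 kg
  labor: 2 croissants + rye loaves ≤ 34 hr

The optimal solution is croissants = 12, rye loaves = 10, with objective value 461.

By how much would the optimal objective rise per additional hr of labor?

Check each constraint at x*: oven time 44/44 (tight); flour 54/57 (slack 3); labor 34/34 (tight).
By complementary slackness, y = 0 for the non-binding constraint.
The binding rows give the dual system: 2·y_oven time + 2·y_labor = 23 and 2·y_oven time + 1·y_labor = 18.5.
Solving: y_oven time = 7, y_labor = 4.5.
Shadow price of labor = 4.5.

4.5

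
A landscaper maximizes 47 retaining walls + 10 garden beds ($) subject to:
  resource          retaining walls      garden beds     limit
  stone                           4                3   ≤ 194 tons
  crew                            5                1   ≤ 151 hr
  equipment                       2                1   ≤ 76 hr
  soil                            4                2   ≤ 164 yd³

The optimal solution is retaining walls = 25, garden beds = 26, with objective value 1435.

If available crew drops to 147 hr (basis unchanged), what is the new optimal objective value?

Binding: crew and equipment. Non-binding: stone (16 unused), soil (12 unused).
By complementary slackness, y = 0 for the non-binding constraints.
Dual feasibility on the basic columns requires 5·y_crew + 2·y_equipment = 47, 1·y_crew + 1·y_equipment = 10.
This yields shadow prices y_crew = 9, y_equipment = 1.
Δz = y_crew·Δb = 9 × (-4) = -36, so new z* = 1435 − 36 = 1399.

1399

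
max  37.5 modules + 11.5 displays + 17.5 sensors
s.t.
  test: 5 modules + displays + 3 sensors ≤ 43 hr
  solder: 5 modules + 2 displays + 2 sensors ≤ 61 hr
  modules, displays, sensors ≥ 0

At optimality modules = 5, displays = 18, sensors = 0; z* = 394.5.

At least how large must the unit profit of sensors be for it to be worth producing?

18.5

Check each constraint at x*: test 43/43 (tight); solder 61/61 (tight).
The binding rows give the dual system: 5·y_test + 5·y_solder = 37.5 and 1·y_test + 2·y_solder = 11.5.
→ y_test = 3.5 and y_solder = 4.
sensors enters the basis when its profit ≥ yᵀa₃ = 3.5·3 + 4·2 = 18.5.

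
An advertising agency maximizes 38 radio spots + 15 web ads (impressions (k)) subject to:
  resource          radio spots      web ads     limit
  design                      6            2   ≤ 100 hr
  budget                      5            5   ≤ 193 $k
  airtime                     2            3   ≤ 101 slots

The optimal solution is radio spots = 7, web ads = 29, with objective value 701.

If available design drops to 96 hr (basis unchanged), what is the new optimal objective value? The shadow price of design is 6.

Δb = -4, so new z* = 701 + (6)·(-4) = 701 − 24 = 677.

677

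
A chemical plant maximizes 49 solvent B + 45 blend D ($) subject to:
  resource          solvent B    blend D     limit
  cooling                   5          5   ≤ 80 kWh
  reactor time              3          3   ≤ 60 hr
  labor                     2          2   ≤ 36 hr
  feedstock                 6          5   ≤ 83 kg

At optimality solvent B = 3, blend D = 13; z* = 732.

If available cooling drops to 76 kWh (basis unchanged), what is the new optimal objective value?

712

Check each constraint at x*: cooling 80/80 (tight); reactor time 48/60 (slack 12); labor 32/36 (slack 4); feedstock 83/83 (tight).
Since reactor time, labor are not tight, their duals are 0.
The binding rows give the dual system: 5·y_cooling + 6·y_feedstock = 49 and 5·y_cooling + 5·y_feedstock = 45.
This yields shadow prices y_cooling = 5, y_feedstock = 4.
Δz = y_cooling·Δb = 5 × (-4) = -20, so new z* = 732 − 20 = 712.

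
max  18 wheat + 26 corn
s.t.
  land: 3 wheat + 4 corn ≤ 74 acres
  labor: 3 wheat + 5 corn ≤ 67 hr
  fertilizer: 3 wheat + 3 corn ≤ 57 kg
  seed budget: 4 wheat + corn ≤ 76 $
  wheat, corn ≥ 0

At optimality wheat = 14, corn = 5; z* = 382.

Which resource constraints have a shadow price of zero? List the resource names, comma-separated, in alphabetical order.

land: 62/74 (slack 12)
labor: 67/67 (binding)
fertilizer: 57/57 (binding)
seed budget: 61/76 (slack 15)
By complementary slackness, a constraint with positive slack has shadow price 0 → land, seed budget.

land, seed budget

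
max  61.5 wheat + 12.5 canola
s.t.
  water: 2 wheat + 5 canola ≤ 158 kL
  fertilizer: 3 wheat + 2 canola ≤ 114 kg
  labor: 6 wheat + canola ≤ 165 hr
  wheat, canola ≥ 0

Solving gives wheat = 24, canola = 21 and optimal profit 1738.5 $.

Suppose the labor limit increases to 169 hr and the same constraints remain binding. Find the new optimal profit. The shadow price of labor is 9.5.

Δb = 4, so new z* = 1738.5 + (9.5)·(4) = 1738.5 + 38 = 1776.5.

1776.5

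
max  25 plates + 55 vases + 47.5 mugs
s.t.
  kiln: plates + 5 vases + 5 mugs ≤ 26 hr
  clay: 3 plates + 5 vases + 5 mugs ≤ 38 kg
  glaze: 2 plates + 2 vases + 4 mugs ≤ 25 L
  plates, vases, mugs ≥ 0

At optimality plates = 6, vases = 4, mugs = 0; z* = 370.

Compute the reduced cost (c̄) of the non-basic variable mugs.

-7.5

Check each constraint at x*: kiln 26/26 (tight); clay 38/38 (tight); glaze 20/25 (slack 5).
Since glaze is not tight, its dual is 0.
The binding rows give the dual system: 1·y_kiln + 3·y_clay = 25 and 5·y_kiln + 5·y_clay = 55.
Solving: y_kiln = 4, y_clay = 7.
Reduced cost of mugs: c₃ − yᵀa₃ = 47.5 − (4·5 + 7·5) = 47.5 − 55 = -7.5.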